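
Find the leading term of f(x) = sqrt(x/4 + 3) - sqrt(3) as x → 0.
sqrt(3)*x/24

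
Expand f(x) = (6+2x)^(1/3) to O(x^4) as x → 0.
6**(1/3) + 6**(1/3)*x/9 - 6**(1/3)*x**2/81 + 5*6**(1/3)*x**3/2187 + O(x**4)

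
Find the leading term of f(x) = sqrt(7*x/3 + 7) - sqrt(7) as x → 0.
sqrt(7)*x/6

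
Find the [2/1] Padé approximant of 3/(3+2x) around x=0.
1/(2*x/3 + 1)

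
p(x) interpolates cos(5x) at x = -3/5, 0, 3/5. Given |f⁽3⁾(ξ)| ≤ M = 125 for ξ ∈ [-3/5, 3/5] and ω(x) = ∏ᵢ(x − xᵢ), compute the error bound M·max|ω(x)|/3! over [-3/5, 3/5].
sqrt(3)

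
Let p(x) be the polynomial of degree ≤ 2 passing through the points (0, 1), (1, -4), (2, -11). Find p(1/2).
-5/4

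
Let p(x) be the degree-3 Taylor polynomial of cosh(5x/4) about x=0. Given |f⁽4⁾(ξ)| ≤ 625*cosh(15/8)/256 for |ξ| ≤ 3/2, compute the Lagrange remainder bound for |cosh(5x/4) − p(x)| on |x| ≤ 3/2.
16875*cosh(15/8)/32768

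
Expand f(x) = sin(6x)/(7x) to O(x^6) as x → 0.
6/7 - 36*x**2/7 + 324*x**4/35 + O(x**6)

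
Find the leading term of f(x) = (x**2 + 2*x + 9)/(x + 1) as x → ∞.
x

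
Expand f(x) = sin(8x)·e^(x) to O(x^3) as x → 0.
8*x + 8*x**2 + O(x**3)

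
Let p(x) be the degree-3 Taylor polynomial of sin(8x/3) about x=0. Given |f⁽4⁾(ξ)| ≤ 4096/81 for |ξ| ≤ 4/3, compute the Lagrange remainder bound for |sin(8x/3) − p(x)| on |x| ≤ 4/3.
131072/19683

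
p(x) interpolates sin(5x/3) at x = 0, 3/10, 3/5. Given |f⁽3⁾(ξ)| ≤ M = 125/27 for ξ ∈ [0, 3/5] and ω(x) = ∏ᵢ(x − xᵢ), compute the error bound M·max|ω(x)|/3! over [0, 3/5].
sqrt(3)/216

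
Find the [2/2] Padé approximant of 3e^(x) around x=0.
(x**2/4 + 3*x/2 + 3)/(x**2/12 - x/2 + 1)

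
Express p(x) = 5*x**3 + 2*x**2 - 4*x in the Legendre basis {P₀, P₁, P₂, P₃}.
(2/3)P₀ - P₁ + (4/3)P₂ + (2)P₃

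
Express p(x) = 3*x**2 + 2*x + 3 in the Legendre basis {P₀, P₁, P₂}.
(4)P₀ + (2)P₁ + (2)P₂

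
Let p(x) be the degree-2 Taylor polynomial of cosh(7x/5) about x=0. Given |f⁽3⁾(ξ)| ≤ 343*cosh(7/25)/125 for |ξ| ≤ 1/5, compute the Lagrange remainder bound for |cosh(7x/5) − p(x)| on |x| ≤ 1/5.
343*cosh(7/25)/93750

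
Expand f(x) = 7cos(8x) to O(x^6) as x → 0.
7 - 224*x**2 + 3584*x**4/3 + O(x**6)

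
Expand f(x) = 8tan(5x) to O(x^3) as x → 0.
40*x + O(x**3)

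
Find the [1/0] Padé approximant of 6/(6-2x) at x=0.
x/3 + 1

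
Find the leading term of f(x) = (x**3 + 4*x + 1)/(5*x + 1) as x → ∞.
x**2/5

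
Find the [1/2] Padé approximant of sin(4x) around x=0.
4*x/(8*x**2/3 + 1)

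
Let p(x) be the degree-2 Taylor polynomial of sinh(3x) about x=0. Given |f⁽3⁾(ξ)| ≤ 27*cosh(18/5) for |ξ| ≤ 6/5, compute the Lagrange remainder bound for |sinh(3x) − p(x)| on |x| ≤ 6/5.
972*cosh(18/5)/125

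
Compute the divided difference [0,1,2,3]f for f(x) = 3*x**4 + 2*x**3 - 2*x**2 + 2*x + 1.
20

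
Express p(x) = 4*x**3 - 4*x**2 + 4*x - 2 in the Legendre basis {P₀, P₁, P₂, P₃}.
(-10/3)P₀ + (32/5)P₁ + (-8/3)P₂ + (8/5)P₃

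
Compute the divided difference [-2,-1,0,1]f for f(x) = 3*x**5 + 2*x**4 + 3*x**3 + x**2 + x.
14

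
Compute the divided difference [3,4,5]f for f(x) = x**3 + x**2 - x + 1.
13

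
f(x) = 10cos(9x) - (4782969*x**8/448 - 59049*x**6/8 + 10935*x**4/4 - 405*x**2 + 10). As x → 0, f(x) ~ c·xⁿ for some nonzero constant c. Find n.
10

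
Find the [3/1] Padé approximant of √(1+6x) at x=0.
(-27*x**3/8 + 27*x**2/4 + 27*x/4 + 1)/(15*x/4 + 1)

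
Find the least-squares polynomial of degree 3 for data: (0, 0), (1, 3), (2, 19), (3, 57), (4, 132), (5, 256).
-1/7 + (13/6)x + (-17/28)x² + (25/12)x³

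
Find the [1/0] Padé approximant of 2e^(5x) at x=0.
10*x + 2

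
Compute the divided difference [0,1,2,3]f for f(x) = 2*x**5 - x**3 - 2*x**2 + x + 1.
49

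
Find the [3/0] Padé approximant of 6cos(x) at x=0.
6 - 3*x**2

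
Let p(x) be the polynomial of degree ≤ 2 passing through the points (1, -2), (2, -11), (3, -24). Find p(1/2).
1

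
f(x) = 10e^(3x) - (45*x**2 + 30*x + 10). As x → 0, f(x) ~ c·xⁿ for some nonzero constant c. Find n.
3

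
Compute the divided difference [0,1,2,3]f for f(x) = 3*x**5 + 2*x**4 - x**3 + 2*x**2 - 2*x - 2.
86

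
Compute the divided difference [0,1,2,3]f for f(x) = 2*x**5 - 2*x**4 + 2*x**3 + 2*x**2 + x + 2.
40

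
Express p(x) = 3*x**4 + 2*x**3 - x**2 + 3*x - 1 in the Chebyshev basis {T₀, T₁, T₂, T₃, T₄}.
(-3/8)T₀ + (9/2)T₁ + T₂ + (1/2)T₃ + (3/8)T₄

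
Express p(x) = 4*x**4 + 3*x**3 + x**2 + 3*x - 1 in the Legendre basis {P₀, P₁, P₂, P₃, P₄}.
(2/15)P₀ + (24/5)P₁ + (62/21)P₂ + (6/5)P₃ + (32/35)P₄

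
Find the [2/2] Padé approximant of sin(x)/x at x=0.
(1 - 7*x**2/60)/(x**2/20 + 1)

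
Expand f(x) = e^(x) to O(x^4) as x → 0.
1 + x + x**2/2 + x**3/6 + O(x**4)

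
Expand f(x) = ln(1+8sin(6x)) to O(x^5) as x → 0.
48*x - 1152*x**2 + 36576*x**3 - 1313280*x**4 + O(x**5)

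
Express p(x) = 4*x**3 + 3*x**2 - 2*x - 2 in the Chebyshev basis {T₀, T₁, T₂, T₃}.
(-1/2)T₀ + T₁ + (3/2)T₂ + T₃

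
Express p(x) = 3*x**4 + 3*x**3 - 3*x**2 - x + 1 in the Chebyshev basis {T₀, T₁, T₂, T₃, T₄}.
(5/8)T₀ + (5/4)T₁ + (3/4)T₃ + (3/8)T₄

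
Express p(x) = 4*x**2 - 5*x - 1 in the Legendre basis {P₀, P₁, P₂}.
(1/3)P₀ + (-5)P₁ + (8/3)P₂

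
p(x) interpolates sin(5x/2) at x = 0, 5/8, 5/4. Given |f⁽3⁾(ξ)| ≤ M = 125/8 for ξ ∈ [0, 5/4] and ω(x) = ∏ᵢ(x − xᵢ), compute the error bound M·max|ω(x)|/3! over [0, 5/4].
15625*sqrt(3)/110592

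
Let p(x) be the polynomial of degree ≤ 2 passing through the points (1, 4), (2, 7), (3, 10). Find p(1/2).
5/2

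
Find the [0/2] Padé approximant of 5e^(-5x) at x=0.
5/(25*x**2/2 + 5*x + 1)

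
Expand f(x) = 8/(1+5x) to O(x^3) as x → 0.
8 - 40*x + 200*x**2 + O(x**3)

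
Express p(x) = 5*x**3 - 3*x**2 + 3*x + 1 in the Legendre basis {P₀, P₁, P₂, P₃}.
(6)P₁ + (-2)P₂ + (2)P₃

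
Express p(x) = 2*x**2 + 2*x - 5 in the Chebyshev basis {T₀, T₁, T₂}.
(-4)T₀ + (2)T₁ + T₂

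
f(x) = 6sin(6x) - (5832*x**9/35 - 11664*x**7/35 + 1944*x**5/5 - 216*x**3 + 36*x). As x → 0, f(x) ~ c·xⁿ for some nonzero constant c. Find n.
11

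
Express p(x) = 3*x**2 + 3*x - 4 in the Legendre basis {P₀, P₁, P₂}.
(-3)P₀ + (3)P₁ + (2)P₂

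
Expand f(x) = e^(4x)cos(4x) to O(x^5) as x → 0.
1 + 4*x - 64*x**3/3 - 128*x**4/3 + O(x**5)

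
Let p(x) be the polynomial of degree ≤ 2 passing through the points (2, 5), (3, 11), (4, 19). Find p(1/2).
-1/4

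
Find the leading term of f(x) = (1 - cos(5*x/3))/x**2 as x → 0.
25/18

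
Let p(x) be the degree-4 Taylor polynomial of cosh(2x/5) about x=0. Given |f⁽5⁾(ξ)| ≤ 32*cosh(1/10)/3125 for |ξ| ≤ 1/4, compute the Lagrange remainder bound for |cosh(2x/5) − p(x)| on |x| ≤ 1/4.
cosh(1/10)/12000000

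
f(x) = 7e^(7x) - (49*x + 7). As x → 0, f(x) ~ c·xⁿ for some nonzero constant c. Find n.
2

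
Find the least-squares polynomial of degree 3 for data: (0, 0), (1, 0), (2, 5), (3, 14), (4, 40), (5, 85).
-13/63 + (781/378)x + (-517/252)x² + (109/108)x³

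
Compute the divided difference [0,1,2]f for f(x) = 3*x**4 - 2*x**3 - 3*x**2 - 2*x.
12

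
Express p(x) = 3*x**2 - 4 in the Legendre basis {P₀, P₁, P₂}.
(-3)P₀ + (2)P₂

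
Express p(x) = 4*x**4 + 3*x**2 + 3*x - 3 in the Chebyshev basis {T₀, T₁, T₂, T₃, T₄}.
(3)T₁ + (7/2)T₂ + (1/2)T₄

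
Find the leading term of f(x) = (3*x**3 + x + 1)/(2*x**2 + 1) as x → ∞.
3*x/2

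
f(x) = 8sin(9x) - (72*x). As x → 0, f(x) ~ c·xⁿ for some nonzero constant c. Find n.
3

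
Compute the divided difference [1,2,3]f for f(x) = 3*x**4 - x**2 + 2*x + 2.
74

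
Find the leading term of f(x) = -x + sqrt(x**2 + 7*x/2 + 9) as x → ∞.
7/4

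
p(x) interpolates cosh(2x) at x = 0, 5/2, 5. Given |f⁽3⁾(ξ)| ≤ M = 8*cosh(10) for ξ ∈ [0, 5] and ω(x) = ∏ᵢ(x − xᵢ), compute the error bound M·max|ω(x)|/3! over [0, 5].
125*sqrt(3)*cosh(10)/27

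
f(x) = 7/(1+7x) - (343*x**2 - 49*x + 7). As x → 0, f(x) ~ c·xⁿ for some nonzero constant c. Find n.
3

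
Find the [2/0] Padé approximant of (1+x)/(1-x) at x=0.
2*x**2 + 2*x + 1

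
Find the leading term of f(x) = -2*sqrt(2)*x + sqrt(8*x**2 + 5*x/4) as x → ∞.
5*sqrt(2)/32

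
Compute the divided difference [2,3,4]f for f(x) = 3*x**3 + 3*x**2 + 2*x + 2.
30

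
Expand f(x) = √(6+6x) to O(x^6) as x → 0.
sqrt(6) + sqrt(6)*x/2 - sqrt(6)*x**2/8 + sqrt(6)*x**3/16 - 5*sqrt(6)*x**4/128 + 7*sqrt(6)*x**5/256 + O(x**6)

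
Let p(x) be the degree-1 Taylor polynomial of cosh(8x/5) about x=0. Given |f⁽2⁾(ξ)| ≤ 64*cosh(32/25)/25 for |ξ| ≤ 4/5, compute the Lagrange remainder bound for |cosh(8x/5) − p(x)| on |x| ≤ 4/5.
512*cosh(32/25)/625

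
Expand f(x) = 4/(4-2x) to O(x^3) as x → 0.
1 + x/2 + x**2/4 + O(x**3)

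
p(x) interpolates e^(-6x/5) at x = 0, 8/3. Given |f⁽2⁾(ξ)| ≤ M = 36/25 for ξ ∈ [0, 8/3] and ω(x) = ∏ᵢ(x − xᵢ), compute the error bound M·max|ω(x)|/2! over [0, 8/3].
32/25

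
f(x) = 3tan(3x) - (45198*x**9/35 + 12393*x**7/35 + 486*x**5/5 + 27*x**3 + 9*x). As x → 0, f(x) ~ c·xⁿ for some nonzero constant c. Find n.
11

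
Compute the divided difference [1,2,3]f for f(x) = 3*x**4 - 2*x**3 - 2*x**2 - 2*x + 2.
61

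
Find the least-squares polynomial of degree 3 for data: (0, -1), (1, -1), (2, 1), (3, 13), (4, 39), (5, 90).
-67/63 + (583/378)x + (-643/252)x² + (127/108)x³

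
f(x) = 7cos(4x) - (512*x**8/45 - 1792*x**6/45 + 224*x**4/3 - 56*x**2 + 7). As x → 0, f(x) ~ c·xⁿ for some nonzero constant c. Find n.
10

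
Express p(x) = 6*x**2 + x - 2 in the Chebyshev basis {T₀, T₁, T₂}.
T₀ + T₁ + (3)T₂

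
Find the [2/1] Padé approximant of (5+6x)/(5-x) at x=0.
(6*x/5 + 1)/(1 - x/5)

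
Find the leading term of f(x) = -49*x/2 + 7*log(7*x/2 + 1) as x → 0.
-343*x**2/8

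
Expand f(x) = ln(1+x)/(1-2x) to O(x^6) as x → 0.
x + 3*x**2/2 + 10*x**3/3 + 77*x**4/12 + 391*x**5/30 + O(x**6)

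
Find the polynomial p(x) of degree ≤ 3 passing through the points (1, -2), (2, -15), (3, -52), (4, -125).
-2*x**3 + x - 1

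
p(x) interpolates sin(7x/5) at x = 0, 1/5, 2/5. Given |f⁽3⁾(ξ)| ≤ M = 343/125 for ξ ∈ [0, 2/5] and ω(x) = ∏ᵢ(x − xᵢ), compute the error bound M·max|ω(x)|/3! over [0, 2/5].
343*sqrt(3)/421875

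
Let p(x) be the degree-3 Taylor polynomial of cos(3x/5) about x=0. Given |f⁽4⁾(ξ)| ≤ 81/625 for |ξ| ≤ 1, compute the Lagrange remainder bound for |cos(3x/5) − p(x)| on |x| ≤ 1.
27/5000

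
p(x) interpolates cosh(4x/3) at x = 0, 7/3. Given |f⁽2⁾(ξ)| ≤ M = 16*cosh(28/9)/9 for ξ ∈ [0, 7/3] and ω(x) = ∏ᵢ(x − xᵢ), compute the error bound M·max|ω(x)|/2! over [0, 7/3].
98*cosh(28/9)/81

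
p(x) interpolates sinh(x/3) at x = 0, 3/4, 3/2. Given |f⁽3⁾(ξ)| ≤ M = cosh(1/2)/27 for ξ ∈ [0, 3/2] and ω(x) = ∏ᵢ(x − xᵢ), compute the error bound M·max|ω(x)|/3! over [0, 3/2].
sqrt(3)*cosh(1/2)/1728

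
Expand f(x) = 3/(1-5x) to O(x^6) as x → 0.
3 + 15*x + 75*x**2 + 375*x**3 + 1875*x**4 + 9375*x**5 + O(x**6)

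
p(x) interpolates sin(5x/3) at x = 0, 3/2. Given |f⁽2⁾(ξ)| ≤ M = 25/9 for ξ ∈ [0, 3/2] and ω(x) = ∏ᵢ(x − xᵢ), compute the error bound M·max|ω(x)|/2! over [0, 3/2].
25/32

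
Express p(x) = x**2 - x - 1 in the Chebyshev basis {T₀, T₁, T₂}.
(-1/2)T₀ - T₁ + (1/2)T₂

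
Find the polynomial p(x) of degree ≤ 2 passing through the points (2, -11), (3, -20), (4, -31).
-x**2 - 4*x + 1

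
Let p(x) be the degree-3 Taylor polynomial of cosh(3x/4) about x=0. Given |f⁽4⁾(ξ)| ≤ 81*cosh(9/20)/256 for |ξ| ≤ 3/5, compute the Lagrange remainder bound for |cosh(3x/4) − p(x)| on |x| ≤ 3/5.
2187*cosh(9/20)/1280000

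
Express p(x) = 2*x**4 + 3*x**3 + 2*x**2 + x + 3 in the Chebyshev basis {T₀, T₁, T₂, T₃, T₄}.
(19/4)T₀ + (13/4)T₁ + (2)T₂ + (3/4)T₃ + (1/4)T₄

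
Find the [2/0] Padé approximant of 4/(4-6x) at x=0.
9*x**2/4 + 3*x/2 + 1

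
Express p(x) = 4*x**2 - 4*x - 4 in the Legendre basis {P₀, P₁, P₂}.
(-8/3)P₀ + (-4)P₁ + (8/3)P₂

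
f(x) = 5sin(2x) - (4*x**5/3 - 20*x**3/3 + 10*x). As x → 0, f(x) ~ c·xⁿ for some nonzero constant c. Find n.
7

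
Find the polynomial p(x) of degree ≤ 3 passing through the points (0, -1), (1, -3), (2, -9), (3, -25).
-x**3 + x**2 - 2*x - 1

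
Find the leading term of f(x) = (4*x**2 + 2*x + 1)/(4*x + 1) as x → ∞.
x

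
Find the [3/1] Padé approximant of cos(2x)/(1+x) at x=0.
(2*x**3/3 - 4*x**2/3 - 2*x/3 + 1)/(x/3 + 1)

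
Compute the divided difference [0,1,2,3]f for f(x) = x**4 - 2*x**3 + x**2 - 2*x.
4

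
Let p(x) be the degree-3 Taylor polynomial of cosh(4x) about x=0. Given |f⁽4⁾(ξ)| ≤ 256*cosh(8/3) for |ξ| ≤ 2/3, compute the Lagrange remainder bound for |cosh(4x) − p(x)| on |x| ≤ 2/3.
512*cosh(8/3)/243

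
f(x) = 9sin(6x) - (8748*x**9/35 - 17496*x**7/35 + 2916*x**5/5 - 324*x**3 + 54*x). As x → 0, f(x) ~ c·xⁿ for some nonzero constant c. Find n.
11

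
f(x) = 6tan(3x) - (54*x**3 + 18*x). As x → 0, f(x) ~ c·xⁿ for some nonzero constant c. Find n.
5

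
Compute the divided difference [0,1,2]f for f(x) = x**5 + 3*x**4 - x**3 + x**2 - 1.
34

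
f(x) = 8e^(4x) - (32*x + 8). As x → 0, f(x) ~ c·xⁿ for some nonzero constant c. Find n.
2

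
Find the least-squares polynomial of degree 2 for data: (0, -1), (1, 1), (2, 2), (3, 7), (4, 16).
-3/7 + (-8/7)x + (9/7)x²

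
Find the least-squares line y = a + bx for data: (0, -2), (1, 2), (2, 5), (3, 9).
a = -19/10, b = 18/5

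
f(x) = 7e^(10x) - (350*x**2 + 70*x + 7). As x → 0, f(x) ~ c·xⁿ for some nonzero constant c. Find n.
3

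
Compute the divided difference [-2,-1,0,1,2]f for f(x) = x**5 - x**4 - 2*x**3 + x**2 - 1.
-1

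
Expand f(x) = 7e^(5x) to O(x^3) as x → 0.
7 + 35*x + 175*x**2/2 + O(x**3)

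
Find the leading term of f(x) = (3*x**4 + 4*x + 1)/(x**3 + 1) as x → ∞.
3*x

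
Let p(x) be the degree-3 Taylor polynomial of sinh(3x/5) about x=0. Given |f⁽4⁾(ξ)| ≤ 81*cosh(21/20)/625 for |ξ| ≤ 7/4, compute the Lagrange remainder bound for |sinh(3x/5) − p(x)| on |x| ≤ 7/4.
64827*cosh(21/20)/1280000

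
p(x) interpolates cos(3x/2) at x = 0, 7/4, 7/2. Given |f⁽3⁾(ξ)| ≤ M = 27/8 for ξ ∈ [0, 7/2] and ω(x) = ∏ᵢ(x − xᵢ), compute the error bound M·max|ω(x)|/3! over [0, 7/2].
343*sqrt(3)/512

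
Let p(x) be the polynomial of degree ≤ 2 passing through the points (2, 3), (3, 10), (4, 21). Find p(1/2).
0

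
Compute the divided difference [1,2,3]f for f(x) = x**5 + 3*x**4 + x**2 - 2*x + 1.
166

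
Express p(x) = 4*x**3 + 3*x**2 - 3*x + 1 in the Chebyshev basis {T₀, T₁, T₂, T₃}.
(5/2)T₀ + (3/2)T₂ + T₃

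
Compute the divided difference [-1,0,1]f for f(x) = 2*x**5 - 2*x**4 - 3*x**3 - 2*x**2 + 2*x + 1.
-4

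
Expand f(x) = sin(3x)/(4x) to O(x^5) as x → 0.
3/4 - 9*x**2/8 + 81*x**4/160 + O(x**5)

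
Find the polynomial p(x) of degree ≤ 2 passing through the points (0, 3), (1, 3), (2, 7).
2*x**2 - 2*x + 3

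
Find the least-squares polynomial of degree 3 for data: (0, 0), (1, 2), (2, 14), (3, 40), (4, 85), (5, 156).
-13/126 + (-299/756)x + (121/63)x² + (95/108)x³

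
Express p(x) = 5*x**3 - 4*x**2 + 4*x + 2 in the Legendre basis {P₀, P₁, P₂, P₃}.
(2/3)P₀ + (7)P₁ + (-8/3)P₂ + (2)P₃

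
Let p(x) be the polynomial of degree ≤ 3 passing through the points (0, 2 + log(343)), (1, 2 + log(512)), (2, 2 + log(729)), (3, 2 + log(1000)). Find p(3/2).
2 + log(432*2**(7/8)*3**(3/8)*35**(13/16)/35)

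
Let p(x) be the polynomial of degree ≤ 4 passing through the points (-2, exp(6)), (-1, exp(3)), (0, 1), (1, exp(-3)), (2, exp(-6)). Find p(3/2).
((-5*exp(6) - 70 + 28*exp(3))*exp(6) + 35 + 140*exp(3))*exp(-6)/128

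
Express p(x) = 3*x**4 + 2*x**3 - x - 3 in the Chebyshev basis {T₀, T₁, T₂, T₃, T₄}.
(-15/8)T₀ + (1/2)T₁ + (3/2)T₂ + (1/2)T₃ + (3/8)T₄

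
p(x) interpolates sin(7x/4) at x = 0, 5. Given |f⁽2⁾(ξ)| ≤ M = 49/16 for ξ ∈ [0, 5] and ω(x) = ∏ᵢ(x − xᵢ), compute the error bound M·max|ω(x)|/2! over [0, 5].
1225/128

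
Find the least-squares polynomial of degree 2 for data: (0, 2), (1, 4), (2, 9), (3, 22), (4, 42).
87/35 + (-97/35)x + (22/7)x²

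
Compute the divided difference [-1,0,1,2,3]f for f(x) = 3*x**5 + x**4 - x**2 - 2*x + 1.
16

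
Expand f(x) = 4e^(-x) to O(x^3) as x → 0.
4 - 4*x + 2*x**2 + O(x**3)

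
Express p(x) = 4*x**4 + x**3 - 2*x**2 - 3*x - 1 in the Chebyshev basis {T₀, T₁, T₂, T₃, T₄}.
(-1/2)T₀ + (-9/4)T₁ + T₂ + (1/4)T₃ + (1/2)T₄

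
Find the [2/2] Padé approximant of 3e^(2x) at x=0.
(x**2 + 3*x + 3)/(x**2/3 - x + 1)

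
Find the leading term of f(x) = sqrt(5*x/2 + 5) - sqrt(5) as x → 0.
sqrt(5)*x/4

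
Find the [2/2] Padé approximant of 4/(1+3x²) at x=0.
4/(3*x**2 + 1)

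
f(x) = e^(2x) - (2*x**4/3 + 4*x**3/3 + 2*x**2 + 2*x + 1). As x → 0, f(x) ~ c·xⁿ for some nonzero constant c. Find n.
5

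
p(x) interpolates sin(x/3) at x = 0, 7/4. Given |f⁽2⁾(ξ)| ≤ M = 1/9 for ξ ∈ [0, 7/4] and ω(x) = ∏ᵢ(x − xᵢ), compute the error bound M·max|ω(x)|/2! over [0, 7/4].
49/1152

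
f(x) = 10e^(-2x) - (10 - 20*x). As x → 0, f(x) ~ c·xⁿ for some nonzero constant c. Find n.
2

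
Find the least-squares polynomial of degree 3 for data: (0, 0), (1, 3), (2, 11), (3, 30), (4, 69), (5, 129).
17/126 + (1273/756)x + (-8/63)x² + (107/108)x³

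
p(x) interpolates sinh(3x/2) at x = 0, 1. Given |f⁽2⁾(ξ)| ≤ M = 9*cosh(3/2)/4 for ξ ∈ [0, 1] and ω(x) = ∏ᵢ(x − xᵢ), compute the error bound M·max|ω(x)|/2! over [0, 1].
9*cosh(3/2)/32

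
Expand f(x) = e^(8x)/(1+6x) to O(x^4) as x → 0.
1 + 2*x + 20*x**2 - 104*x**3/3 + O(x**4)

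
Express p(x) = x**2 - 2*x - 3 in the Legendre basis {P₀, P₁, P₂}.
(-8/3)P₀ + (-2)P₁ + (2/3)P₂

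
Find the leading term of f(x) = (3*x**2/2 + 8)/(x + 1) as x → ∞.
3*x/2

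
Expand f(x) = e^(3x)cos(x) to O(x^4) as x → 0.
1 + 3*x + 4*x**2 + 3*x**3 + O(x**4)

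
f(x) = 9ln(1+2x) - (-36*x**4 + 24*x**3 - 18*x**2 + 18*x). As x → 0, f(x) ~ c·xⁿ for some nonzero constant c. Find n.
5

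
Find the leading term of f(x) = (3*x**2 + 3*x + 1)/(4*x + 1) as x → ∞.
3*x/4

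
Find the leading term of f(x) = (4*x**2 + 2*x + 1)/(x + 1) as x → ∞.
4*x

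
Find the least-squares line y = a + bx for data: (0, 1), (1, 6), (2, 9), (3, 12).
a = 8/5, b = 18/5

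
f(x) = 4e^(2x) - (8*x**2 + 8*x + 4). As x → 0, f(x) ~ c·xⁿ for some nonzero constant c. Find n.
3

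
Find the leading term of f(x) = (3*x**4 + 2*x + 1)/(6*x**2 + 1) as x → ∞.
x**2/2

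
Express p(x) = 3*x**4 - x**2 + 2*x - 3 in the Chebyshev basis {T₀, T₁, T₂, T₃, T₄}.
(-19/8)T₀ + (2)T₁ + T₂ + (3/8)T₄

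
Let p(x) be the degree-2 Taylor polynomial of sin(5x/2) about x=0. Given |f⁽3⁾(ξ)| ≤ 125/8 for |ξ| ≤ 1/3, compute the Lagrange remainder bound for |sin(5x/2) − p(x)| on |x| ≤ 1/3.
125/1296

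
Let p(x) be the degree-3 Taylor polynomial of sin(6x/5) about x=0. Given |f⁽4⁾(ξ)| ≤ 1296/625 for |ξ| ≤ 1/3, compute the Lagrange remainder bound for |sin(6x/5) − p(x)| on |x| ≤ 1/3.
2/1875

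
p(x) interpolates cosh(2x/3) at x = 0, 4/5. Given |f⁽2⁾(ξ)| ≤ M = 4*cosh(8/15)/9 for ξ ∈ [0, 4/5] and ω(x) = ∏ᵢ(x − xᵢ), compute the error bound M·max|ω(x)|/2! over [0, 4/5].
8*cosh(8/15)/225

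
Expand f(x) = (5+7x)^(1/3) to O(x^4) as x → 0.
5**(1/3) + 7*5**(1/3)*x/15 - 49*5**(1/3)*x**2/225 + 343*5**(1/3)*x**3/2025 + O(x**4)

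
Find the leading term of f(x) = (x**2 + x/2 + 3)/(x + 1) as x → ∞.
x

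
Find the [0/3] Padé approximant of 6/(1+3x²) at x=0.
6/(3*x**2 + 1)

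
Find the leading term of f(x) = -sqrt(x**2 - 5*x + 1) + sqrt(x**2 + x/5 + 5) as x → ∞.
13/5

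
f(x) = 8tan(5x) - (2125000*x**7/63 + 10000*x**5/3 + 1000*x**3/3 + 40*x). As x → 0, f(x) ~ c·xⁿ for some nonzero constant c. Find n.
9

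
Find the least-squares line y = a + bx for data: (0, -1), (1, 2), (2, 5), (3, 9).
a = -6/5, b = 33/10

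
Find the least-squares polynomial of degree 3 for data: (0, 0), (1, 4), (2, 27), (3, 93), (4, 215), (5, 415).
19/126 + (-133/108)x + (347/252)x² + (167/54)x³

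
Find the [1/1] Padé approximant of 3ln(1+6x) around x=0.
18*x/(3*x + 1)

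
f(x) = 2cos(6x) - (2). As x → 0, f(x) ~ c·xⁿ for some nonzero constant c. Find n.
2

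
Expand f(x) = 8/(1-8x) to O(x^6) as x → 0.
8 + 64*x + 512*x**2 + 4096*x**3 + 32768*x**4 + 262144*x**5 + O(x**6)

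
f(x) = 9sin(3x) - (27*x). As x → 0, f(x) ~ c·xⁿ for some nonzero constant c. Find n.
3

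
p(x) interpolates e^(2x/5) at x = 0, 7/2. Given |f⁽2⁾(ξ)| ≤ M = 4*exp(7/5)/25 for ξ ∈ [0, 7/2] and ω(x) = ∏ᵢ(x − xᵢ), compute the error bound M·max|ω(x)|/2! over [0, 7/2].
49*exp(7/5)/200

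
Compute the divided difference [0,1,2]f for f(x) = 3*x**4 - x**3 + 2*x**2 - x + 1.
20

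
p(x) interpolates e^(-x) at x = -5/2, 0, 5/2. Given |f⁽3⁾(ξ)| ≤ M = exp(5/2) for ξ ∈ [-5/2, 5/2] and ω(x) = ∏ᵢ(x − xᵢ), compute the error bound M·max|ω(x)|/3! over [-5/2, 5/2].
125*sqrt(3)*exp(5/2)/216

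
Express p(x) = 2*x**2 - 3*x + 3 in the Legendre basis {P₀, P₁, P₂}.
(11/3)P₀ + (-3)P₁ + (4/3)P₂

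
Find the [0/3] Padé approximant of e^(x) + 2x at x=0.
1/(-145*x**3/6 + 17*x**2/2 - 3*x + 1)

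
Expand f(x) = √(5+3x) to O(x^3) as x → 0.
sqrt(5) + 3*sqrt(5)*x/10 - 9*sqrt(5)*x**2/200 + O(x**3)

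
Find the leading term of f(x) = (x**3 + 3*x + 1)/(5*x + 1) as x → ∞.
x**2/5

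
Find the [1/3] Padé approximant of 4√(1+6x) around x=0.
(21*x + 4)/(27*x**3/8 - 9*x**2/4 + 9*x/4 + 1)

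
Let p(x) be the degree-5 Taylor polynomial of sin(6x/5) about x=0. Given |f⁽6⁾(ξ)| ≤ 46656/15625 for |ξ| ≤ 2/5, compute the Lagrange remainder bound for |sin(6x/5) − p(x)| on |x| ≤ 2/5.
20736/1220703125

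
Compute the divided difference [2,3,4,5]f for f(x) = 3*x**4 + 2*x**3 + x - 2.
44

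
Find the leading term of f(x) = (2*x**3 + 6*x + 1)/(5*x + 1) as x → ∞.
2*x**2/5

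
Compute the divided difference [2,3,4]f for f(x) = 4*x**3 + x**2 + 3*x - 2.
37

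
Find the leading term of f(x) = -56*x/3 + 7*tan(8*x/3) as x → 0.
3584*x**3/81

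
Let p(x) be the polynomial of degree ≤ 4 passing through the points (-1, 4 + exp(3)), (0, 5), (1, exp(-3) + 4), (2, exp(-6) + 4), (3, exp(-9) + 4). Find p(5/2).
5*(-14*exp(6) + 7 + 28*exp(3) + (108 - exp(3))*exp(9))*exp(-9)/128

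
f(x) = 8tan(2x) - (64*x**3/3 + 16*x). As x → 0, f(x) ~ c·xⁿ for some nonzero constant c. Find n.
5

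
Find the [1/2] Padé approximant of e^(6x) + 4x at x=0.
(338*x/41 + 1)/(-18*x**2/41 - 72*x/41 + 1)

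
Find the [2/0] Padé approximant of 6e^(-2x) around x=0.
12*x**2 - 12*x + 6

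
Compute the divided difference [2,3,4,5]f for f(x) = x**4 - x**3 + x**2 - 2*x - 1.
13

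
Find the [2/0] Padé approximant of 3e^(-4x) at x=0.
24*x**2 - 12*x + 3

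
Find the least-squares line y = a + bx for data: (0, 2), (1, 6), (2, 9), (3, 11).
a = 5/2, b = 3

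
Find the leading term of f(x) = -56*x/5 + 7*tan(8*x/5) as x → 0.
3584*x**3/375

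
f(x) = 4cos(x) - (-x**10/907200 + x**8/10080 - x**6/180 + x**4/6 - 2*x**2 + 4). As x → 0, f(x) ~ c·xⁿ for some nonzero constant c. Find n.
12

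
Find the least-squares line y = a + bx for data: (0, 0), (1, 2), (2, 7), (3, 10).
a = -1/2, b = 7/2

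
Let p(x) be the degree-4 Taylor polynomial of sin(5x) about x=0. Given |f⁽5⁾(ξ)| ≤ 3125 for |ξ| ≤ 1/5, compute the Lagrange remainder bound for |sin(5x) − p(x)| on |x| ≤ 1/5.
1/120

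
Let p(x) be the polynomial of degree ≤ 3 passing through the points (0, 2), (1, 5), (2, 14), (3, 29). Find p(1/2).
11/4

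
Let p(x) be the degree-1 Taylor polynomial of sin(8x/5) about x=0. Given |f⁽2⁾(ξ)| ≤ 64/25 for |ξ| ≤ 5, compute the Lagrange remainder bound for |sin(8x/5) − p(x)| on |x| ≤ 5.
32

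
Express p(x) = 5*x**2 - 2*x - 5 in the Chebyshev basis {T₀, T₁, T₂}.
(-5/2)T₀ + (-2)T₁ + (5/2)T₂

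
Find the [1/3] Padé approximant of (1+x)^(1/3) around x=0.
(5*x/6 + 1)/(x**3/81 - x**2/18 + x/2 + 1)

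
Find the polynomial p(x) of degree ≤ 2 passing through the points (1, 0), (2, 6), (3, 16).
2*x**2 - 2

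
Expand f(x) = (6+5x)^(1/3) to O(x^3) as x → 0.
6**(1/3) + 5*6**(1/3)*x/18 - 25*6**(1/3)*x**2/324 + O(x**3)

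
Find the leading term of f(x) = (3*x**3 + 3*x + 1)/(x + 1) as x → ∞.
3*x**2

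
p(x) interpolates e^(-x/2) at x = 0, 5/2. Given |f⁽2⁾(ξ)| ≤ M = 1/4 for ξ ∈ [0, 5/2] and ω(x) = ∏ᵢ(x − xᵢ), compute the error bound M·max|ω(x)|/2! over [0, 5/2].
25/128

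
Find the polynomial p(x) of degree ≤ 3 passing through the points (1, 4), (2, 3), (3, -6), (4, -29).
-x**3 + 2*x**2 + 3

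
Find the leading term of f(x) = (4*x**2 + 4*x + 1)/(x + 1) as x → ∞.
4*x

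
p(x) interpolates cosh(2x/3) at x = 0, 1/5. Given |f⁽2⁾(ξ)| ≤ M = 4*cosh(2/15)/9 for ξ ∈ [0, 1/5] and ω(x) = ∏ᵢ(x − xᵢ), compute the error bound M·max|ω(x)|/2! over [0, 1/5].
cosh(2/15)/450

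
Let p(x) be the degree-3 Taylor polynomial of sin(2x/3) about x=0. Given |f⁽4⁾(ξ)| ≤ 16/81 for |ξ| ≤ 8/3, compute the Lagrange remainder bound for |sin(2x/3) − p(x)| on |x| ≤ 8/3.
8192/19683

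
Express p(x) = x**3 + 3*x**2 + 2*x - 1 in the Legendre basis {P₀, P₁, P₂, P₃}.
(13/5)P₁ + (2)P₂ + (2/5)P₃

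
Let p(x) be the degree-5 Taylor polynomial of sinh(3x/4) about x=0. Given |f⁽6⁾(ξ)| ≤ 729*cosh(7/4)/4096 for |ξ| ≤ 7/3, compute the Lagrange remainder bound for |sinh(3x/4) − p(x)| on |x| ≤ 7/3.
117649*cosh(7/4)/2949120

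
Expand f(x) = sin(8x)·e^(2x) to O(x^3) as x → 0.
8*x + 16*x**2 + O(x**3)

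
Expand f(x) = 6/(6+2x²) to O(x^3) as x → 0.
1 - x**2/3 + O(x**3)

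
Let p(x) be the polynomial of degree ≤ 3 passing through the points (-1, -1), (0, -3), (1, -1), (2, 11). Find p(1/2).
-23/8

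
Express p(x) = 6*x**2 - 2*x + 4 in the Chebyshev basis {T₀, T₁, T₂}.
(7)T₀ + (-2)T₁ + (3)T₂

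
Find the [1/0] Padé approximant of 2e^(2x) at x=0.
4*x + 2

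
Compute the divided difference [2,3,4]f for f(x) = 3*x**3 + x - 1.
27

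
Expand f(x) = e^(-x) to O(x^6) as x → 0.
1 - x + x**2/2 - x**3/6 + x**4/24 - x**5/120 + O(x**6)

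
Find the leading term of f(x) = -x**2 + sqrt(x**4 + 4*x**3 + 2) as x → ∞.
2*x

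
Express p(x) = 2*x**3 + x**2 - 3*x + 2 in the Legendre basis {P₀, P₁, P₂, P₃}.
(7/3)P₀ + (-9/5)P₁ + (2/3)P₂ + (4/5)P₃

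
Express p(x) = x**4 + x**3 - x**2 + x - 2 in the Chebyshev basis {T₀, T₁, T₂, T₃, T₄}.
(-17/8)T₀ + (7/4)T₁ + (1/4)T₃ + (1/8)T₄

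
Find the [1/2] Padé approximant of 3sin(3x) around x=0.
9*x/(3*x**2/2 + 1)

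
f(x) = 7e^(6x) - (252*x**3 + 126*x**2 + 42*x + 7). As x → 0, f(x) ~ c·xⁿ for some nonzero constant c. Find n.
4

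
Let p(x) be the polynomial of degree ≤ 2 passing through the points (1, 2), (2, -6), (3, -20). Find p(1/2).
15/4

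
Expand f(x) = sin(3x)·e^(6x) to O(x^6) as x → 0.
3*x + 18*x**2 + 99*x**3/2 + 81*x**4 + 3321*x**5/40 + O(x**6)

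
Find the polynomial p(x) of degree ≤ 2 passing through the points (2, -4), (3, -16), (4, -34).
-3*x**2 + 3*x + 2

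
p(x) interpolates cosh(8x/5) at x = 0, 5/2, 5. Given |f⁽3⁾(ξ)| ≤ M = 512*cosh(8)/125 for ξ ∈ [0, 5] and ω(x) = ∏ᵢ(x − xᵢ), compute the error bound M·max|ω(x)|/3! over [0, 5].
64*sqrt(3)*cosh(8)/27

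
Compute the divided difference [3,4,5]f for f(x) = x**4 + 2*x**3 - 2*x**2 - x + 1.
119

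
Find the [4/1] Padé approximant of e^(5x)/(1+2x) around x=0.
(38125*x**4/5976 + 375*x**3/83 + 825*x**2/166 + 620*x/249 + 1)/(1 - 127*x/249)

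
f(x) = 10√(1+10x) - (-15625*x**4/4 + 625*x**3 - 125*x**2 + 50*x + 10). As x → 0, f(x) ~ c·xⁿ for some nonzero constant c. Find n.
5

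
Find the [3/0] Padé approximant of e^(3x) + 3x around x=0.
9*x**3/2 + 9*x**2/2 + 6*x + 1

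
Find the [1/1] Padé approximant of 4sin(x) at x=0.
4*x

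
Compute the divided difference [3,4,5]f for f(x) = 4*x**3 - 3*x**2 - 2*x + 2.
45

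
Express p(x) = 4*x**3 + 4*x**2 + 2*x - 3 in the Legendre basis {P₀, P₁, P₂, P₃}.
(-5/3)P₀ + (22/5)P₁ + (8/3)P₂ + (8/5)P₃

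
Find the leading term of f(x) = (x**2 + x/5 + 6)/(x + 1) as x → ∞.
x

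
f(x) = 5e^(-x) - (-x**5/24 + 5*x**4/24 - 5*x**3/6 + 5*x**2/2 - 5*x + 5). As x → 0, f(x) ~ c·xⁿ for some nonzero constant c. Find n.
6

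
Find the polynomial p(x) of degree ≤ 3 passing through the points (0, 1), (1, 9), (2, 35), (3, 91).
2*x**3 + 3*x**2 + 3*x + 1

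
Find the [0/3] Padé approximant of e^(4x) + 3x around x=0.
1/(-725*x**3/3 + 41*x**2 - 7*x + 1)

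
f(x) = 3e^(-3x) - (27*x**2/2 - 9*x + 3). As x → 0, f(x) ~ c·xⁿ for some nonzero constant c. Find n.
3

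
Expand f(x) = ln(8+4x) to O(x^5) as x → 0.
log(8) + x/2 - x**2/8 + x**3/24 - x**4/64 + O(x**5)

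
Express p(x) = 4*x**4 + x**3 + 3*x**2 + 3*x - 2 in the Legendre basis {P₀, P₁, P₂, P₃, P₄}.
(-1/5)P₀ + (18/5)P₁ + (30/7)P₂ + (2/5)P₃ + (32/35)P₄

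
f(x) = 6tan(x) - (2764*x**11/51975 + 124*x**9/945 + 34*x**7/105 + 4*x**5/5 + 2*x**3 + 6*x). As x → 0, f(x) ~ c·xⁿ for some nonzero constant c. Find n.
13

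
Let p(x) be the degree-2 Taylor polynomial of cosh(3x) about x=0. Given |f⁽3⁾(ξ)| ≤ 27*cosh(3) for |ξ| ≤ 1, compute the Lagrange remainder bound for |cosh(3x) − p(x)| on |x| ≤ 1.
9*cosh(3)/2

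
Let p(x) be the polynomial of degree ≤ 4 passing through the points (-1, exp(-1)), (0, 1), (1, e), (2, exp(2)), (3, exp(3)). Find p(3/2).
(3 + 5*e*(-exp(3) - 4 + 18*e + 12*exp(2)))*exp(-1)/128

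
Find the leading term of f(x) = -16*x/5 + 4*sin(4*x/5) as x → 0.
-128*x**3/375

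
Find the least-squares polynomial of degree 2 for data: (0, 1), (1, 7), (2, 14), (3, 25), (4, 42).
53/35 + (18/7)x + (13/7)x²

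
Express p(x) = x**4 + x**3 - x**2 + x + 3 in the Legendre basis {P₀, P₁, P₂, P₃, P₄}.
(43/15)P₀ + (8/5)P₁ + (-2/21)P₂ + (2/5)P₃ + (8/35)P₄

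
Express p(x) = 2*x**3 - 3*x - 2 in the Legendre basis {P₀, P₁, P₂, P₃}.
(-2)P₀ + (-9/5)P₁ + (4/5)P₃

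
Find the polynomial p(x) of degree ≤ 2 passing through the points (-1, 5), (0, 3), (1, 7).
3*x**2 + x + 3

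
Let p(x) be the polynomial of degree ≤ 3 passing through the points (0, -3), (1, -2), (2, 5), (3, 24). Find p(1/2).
-23/8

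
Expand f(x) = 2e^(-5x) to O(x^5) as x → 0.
2 - 10*x + 25*x**2 - 125*x**3/3 + 625*x**4/12 + O(x**5)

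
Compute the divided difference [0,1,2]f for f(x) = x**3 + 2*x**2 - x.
5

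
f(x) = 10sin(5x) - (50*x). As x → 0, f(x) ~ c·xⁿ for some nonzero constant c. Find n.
3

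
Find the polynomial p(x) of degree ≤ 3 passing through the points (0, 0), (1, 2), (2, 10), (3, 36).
2*x**3 - 3*x**2 + 3*x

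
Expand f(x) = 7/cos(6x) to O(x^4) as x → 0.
7 + 126*x**2 + O(x**4)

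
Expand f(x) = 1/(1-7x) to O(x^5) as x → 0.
1 + 7*x + 49*x**2 + 343*x**3 + 2401*x**4 + O(x**5)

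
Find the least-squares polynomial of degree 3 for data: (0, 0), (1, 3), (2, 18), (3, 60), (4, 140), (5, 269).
10/63 + (-83/189)x + (95/126)x² + (109/54)x³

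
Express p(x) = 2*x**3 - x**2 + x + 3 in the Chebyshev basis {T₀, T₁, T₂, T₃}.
(5/2)T₀ + (5/2)T₁ + (-1/2)T₂ + (1/2)T₃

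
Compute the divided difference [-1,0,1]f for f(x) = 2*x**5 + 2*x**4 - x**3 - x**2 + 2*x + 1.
1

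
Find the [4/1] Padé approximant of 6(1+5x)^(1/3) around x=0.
(1250*x**4/81 - 400*x**3/27 + 20*x**2 + 32*x + 6)/(11*x/3 + 1)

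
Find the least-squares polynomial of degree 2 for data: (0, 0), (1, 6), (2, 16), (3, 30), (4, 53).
3/7 + (15/7)x + (19/7)x²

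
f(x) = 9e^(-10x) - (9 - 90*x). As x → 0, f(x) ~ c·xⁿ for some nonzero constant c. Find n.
2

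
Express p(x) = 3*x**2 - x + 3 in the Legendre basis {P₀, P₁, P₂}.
(4)P₀ - P₁ + (2)P₂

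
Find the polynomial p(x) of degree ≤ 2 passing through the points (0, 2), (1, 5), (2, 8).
3*x + 2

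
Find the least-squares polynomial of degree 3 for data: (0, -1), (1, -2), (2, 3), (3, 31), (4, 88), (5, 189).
-107/126 + (-223/108)x + (-409/252)x² + (52/27)x³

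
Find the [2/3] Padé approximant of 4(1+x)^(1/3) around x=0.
(14*x**2/9 + 16*x/3 + 4)/(-x**3/162 + x**2/6 + x + 1)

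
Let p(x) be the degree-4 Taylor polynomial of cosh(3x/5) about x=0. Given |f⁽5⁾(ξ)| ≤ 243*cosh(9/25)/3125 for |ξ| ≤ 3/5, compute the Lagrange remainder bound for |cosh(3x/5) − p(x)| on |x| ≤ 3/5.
19683*cosh(9/25)/390625000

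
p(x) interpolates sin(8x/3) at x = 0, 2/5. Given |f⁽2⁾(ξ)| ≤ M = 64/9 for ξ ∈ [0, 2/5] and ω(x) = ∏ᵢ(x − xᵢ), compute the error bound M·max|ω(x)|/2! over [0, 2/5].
32/225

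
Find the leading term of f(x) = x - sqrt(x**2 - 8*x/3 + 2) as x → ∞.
4/3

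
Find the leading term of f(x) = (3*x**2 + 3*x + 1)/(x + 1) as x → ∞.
3*x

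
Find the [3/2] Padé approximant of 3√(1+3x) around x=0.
(81*x**3/32 + 243*x**2/16 + 27*x/2 + 3)/(27*x**2/16 + 3*x + 1)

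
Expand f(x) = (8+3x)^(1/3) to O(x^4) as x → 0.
2 + x/4 - x**2/32 + 5*x**3/768 + O(x**4)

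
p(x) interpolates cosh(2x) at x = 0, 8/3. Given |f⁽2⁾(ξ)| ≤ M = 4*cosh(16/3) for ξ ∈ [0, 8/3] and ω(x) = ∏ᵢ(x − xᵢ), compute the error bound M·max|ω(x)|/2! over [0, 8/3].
32*cosh(16/3)/9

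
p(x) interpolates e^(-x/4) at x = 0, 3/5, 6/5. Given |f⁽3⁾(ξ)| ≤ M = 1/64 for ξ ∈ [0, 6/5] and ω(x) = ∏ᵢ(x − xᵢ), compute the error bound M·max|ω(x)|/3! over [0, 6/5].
sqrt(3)/8000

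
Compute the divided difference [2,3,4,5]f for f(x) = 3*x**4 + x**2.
42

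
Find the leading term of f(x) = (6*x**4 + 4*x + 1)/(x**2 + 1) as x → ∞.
6*x**2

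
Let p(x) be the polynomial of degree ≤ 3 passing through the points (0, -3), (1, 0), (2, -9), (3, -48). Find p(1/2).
-9/8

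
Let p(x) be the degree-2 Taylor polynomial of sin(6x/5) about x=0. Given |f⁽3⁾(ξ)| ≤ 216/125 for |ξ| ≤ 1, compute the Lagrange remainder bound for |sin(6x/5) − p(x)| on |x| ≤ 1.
36/125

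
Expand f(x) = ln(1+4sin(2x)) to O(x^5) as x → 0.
8*x - 32*x**2 + 496*x**3/3 - 2944*x**4/3 + O(x**5)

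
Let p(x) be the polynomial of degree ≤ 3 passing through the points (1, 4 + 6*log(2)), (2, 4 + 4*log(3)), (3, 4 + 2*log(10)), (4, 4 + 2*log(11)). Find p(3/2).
4 + log(54*11**(1/8)*2**(1/4)*3**(3/4)*5**(3/8)/5)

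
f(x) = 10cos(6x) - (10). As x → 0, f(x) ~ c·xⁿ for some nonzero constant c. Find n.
2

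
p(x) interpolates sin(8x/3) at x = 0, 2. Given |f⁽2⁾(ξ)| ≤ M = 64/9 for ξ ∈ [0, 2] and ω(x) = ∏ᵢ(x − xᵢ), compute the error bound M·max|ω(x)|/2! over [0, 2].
32/9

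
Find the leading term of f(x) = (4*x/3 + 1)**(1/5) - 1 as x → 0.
4*x/15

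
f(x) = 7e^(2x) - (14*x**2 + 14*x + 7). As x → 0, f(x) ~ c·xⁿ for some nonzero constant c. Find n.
3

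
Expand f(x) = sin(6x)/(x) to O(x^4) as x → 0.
6 - 36*x**2 + O(x**4)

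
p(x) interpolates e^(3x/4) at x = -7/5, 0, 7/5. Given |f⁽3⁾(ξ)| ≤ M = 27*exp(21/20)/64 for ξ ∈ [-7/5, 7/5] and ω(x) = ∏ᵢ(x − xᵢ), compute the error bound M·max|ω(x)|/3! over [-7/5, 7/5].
343*sqrt(3)*exp(21/20)/8000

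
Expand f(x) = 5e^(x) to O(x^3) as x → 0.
5 + 5*x + 5*x**2/2 + O(x**3)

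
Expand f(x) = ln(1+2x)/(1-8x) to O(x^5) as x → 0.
2*x + 14*x**2 + 344*x**3/3 + 2740*x**4/3 + O(x**5)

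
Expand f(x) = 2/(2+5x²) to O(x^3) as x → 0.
1 - 5*x**2/2 + O(x**3)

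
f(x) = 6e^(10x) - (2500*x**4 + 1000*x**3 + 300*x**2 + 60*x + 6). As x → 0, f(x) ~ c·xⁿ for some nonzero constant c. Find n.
5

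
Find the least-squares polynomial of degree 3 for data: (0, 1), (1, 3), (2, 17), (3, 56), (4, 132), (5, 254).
143/126 + (-137/108)x + (211/252)x² + (103/54)x³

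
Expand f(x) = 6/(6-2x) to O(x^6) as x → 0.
1 + x/3 + x**2/9 + x**3/27 + x**4/81 + x**5/243 + O(x**6)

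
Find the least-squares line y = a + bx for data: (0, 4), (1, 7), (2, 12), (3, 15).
a = 19/5, b = 19/5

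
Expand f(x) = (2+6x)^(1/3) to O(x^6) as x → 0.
2**(1/3) + 2**(1/3)*x - 2**(1/3)*x**2 + 5*2**(1/3)*x**3/3 - 10*2**(1/3)*x**4/3 + 22*2**(1/3)*x**5/3 + O(x**6)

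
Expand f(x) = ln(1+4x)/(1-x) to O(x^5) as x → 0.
4*x - 4*x**2 + 52*x**3/3 - 140*x**4/3 + O(x**5)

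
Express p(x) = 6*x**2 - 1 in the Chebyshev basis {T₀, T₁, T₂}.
(2)T₀ + (3)T₂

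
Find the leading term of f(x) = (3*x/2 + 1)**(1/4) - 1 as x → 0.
3*x/8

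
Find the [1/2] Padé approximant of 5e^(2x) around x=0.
(10*x/3 + 5)/(2*x**2/3 - 4*x/3 + 1)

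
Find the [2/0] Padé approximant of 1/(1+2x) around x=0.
4*x**2 - 2*x + 1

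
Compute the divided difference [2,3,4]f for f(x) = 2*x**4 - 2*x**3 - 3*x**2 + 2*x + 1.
89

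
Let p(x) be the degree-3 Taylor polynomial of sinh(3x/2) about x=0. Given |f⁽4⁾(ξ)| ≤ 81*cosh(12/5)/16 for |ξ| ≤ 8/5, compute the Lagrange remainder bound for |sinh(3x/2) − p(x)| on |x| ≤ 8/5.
864*cosh(12/5)/625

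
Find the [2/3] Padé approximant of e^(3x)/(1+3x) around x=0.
(117*x**2/140 + 54*x/35 + 1)/(72*x**3/35 - 513*x**2/140 + 54*x/35 + 1)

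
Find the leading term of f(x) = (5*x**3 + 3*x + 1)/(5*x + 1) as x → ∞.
x**2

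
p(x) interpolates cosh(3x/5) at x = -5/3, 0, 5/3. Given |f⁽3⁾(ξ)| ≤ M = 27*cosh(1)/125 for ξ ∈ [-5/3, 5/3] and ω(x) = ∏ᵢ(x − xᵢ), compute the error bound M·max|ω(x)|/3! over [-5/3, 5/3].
sqrt(3)*cosh(1)/27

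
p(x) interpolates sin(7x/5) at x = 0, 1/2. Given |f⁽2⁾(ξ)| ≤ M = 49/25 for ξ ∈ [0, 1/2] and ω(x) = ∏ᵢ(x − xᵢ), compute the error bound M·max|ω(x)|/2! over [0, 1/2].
49/800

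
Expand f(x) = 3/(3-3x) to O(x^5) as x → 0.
1 + x + x**2 + x**3 + x**4 + O(x**5)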